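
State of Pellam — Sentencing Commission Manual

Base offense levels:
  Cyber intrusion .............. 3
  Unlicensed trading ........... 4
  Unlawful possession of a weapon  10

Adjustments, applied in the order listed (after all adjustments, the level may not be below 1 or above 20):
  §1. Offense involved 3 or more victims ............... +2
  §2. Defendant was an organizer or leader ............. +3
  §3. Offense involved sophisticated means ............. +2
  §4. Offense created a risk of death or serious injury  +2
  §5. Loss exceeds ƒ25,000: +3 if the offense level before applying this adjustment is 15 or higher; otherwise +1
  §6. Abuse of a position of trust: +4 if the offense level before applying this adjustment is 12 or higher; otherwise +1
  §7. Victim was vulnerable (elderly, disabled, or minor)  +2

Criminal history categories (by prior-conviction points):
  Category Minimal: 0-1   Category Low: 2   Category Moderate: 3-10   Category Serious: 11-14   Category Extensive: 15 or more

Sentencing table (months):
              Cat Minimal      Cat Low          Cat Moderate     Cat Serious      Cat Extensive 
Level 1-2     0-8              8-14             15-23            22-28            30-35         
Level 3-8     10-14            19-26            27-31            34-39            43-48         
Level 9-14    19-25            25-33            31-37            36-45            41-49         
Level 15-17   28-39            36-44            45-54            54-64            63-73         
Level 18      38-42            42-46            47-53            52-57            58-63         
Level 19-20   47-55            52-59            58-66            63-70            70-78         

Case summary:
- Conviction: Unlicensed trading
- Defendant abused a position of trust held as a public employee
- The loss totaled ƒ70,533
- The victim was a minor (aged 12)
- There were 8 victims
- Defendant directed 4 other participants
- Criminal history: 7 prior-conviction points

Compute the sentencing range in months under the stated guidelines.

31-37 months

Base offense level for unlicensed trading: 4.
§1 applies: 4 + 2 = 6.
§2 applies: 6 + 3 = 9.
§3 does not apply.
§4 does not apply.
§5 applies (level before this adjustment is 9 < 15, so +1): 9 + 1 = 10.
§6 applies (level before this adjustment is 10 < 12, so +1): 10 + 1 = 11.
§7 applies: 11 + 2 = 13.
Final offense level: 13.
Criminal history: 7 prior points → Category Moderate (3-10).
Level 13 falls in the 9-14 band.
Grid: Level 9-14 × Category Moderate = 31-37 months.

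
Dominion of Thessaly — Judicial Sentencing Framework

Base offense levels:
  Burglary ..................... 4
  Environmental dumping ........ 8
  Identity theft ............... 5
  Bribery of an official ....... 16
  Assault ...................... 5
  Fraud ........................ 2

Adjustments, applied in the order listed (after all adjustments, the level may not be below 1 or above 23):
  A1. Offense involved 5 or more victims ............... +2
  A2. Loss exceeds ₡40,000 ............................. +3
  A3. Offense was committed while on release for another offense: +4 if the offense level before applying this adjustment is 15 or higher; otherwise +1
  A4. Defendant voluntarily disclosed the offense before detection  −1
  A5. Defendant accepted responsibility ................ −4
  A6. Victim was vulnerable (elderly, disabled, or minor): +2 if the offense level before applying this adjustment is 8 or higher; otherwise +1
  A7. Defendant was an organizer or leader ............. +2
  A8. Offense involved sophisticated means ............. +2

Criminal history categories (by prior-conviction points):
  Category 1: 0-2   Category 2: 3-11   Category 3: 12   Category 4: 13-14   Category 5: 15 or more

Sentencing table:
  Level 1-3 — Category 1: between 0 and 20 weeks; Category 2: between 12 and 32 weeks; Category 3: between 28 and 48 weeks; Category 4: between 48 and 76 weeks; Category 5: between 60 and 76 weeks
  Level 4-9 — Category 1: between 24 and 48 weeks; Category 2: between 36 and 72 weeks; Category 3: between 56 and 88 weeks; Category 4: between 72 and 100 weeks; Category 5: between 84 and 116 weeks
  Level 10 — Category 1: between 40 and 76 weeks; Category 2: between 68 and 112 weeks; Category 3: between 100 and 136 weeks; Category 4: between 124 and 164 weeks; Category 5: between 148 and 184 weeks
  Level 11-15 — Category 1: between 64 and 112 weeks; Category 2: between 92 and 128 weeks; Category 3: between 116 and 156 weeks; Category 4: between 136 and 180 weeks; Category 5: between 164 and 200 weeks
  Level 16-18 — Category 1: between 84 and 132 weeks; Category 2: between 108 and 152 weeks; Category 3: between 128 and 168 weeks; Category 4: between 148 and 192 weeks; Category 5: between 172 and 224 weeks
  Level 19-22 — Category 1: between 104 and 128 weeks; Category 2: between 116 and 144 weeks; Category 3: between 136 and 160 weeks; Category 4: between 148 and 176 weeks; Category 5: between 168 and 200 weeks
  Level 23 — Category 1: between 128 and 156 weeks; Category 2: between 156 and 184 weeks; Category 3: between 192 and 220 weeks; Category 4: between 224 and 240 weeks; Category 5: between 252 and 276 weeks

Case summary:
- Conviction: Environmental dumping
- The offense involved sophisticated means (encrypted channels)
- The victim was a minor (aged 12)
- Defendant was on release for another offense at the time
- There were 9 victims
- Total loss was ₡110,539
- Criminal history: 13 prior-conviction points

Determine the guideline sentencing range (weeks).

Base offense level for environmental dumping: 8.
A1 applies: 8 + 2 = 10.
A2 applies: 10 + 3 = 13.
A3 applies (level before this adjustment is 13 < 15, so +1): 13 + 1 = 14.
A4 does not apply.
A5 does not apply.
A6 applies (level before this adjustment is 14 ≥ 8, so +2): 14 + 2 = 16.
A8 applies: 16 + 2 = 18.
Final offense level: 18.
Criminal history: 13 prior points → Category 4 (13-14).
Level 18 falls in the 16-18 band.
Grid: Level 16-18 × Category 4 = 148-192 weeks.

148-192 weeks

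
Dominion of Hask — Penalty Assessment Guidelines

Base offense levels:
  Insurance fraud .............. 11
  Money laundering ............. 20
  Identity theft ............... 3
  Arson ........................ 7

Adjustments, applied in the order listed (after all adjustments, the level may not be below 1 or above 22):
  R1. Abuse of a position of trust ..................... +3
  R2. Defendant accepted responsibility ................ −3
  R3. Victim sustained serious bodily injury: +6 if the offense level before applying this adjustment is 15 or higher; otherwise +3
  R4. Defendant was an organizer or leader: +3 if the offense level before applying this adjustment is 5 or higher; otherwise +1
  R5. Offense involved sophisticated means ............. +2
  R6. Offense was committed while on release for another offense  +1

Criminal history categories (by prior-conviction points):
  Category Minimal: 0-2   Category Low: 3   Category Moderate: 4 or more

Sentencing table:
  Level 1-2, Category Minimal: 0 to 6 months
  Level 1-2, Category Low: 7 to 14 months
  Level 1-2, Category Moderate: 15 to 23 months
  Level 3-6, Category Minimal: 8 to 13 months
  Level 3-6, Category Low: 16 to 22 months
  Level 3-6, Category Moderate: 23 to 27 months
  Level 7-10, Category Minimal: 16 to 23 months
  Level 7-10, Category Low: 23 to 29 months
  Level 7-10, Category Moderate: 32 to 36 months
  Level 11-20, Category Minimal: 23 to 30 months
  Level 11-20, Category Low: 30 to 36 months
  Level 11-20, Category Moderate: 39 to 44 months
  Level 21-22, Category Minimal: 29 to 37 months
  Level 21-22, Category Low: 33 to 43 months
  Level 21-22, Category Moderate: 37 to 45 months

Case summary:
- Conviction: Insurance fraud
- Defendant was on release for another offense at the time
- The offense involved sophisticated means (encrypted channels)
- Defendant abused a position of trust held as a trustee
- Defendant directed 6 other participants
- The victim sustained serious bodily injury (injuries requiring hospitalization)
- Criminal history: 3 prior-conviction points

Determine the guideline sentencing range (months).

Base offense level for insurance fraud: 11.
R1 applies: 11 + 3 = 14.
R3 applies (level before this adjustment is 14 < 15, so +3): 14 + 3 = 17.
R4 applies (level before this adjustment is 17 ≥ 5, so +3): 17 + 3 = 20.
R5 applies: 20 + 2 = 22.
R6 applies: 22 + 1 = 23.
Level 23 exceeds the maximum of 22; capped at 22.
Final offense level: 22.
Criminal history: 3 prior points → Category Low (3).
Level 22 falls in the 21-22 band.
Grid: Level 21-22 × Category Low = 33-43 months.

33-43 months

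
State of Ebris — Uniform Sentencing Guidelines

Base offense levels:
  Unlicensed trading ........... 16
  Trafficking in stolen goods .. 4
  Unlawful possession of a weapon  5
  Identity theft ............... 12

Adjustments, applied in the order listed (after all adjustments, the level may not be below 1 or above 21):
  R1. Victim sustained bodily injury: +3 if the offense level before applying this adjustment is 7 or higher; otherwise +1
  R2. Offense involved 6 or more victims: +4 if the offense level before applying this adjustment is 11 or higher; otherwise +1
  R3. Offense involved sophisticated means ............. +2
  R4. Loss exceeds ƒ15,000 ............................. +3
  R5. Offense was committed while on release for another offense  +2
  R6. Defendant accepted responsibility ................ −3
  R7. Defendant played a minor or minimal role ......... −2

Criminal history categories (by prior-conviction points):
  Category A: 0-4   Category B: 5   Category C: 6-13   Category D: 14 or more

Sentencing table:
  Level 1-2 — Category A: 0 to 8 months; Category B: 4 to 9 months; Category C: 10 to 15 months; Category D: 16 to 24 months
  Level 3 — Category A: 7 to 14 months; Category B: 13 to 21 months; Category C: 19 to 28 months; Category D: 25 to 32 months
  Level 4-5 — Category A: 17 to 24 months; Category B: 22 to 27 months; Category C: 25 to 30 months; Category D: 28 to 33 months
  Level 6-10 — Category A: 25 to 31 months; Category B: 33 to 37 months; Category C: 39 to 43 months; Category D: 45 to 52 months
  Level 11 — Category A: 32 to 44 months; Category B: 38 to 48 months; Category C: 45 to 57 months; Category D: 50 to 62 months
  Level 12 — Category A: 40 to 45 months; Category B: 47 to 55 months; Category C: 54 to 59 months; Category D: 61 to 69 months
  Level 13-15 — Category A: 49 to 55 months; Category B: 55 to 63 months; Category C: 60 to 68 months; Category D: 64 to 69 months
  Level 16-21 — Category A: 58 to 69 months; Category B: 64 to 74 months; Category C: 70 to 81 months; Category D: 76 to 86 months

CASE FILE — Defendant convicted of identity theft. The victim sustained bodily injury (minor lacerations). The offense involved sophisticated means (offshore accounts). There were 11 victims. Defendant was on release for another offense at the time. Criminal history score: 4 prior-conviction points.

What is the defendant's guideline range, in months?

Base offense level for identity theft: 12.
R1 applies (level before this adjustment is 12 ≥ 7, so +3): 12 + 3 = 15.
R2 applies (level before this adjustment is 15 ≥ 11, so +4): 15 + 4 = 19.
R3 applies: 19 + 2 = 21.
R4 does not apply.
R5 applies: 21 + 2 = 23.
R6 does not apply.
Level 23 exceeds the maximum of 21; capped at 21.
Final offense level: 21.
Criminal history: 4 prior points → Category A (0-4).
Level 21 falls in the 16-21 band.
Grid: Level 16-21 × Category A = 58-69 months.

58-69 months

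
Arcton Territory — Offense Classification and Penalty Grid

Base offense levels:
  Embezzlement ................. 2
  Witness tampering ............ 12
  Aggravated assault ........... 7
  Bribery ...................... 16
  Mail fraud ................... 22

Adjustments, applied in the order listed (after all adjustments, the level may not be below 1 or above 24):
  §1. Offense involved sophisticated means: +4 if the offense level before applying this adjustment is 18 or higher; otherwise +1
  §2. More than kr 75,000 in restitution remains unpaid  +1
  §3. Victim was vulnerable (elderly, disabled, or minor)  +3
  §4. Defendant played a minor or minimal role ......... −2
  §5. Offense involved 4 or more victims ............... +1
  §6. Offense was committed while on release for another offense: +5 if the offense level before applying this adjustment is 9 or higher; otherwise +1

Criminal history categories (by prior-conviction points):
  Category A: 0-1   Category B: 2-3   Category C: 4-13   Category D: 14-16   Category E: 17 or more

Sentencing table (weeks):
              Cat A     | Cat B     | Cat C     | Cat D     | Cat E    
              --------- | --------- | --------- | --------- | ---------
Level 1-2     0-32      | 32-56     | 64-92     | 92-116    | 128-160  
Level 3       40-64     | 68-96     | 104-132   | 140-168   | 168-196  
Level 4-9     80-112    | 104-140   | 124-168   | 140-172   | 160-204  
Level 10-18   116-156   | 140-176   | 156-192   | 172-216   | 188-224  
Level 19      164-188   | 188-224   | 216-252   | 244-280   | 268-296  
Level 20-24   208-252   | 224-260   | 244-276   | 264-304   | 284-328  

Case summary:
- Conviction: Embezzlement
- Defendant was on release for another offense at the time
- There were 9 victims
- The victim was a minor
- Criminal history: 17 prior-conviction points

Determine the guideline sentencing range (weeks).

Base offense level for embezzlement: 2.
§2 does not apply.
§3 applies: 2 + 3 = 5.
§5 applies: 5 + 1 = 6.
§6 applies (level before this adjustment is 6 < 9, so +1): 6 + 1 = 7.
Final offense level: 7.
Criminal history: 17 prior points → Category E (17+).
Level 7 falls in the 4-9 band.
Grid: Level 4-9 × Category E = 160-204 weeks.

160-204 weeks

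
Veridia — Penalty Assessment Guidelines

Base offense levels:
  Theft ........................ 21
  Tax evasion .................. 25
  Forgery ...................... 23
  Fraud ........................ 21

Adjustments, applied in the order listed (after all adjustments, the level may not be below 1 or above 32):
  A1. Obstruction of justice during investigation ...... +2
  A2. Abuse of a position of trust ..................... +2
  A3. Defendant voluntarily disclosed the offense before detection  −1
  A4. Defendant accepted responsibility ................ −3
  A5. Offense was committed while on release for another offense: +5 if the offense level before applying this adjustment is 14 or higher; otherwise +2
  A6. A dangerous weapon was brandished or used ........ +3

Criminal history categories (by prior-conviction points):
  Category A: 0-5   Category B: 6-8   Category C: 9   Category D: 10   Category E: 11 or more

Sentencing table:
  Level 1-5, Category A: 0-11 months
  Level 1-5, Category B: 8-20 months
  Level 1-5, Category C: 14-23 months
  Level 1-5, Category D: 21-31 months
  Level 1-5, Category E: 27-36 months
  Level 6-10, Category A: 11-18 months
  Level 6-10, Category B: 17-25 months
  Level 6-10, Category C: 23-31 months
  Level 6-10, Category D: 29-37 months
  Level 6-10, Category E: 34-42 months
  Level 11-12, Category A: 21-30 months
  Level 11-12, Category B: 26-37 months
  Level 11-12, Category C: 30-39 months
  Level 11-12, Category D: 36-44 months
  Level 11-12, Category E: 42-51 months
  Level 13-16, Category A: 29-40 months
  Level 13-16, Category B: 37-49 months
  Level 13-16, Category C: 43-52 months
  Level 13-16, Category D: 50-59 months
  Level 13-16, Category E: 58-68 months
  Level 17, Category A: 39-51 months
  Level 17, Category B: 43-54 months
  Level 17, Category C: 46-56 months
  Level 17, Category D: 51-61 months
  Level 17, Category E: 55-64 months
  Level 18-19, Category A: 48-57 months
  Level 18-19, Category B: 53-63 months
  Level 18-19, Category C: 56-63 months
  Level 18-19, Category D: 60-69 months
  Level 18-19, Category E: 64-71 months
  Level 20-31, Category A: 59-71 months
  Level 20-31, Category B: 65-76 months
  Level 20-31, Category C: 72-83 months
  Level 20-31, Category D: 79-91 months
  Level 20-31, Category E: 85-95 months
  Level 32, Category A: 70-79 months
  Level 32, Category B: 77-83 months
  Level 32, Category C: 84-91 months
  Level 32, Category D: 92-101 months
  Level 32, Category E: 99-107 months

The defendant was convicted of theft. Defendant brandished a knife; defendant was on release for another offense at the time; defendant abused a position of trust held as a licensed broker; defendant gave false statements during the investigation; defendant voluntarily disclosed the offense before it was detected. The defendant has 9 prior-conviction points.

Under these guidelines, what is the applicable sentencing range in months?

Base offense level for theft: 21.
A1 applies: 21 + 2 = 23.
A2 applies: 23 + 2 = 25.
A3 applies: 25 − 1 = 24.
A5 applies (level before this adjustment is 24 ≥ 14, so +5): 24 + 5 = 29.
A6 applies: 29 + 3 = 32.
Final offense level: 32.
Criminal history: 9 prior points → Category C (9).
Level 32 falls in the 32 band.
Grid: Level 32 × Category C = 84-91 months.

84-91 months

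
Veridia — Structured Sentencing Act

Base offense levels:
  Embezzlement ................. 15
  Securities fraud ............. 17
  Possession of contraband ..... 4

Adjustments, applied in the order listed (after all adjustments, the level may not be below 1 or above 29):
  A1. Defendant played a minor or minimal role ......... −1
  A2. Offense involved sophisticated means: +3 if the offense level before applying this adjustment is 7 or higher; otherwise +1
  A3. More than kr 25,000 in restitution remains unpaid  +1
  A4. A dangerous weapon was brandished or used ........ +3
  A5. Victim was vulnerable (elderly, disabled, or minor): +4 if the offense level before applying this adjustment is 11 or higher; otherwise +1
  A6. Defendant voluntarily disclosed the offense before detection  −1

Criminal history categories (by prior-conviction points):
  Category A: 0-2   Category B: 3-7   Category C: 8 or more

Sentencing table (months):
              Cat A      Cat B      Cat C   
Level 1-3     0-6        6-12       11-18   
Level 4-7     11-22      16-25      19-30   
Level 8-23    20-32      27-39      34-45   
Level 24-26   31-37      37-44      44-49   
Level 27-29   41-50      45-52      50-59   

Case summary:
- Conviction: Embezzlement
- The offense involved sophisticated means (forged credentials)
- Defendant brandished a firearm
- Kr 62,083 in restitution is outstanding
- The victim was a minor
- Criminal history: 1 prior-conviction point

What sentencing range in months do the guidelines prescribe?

31-37 months

Base offense level for embezzlement: 15.
A1 does not apply.
A2 applies (level before this adjustment is 15 ≥ 7, so +3): 15 + 3 = 18.
A3 applies: 18 + 1 = 19.
A4 applies: 19 + 3 = 22.
A5 applies (level before this adjustment is 22 ≥ 11, so +4): 22 + 4 = 26.
A6 does not apply.
Final offense level: 26.
Criminal history: 1 prior point → Category A (0-2).
Level 26 falls in the 24-26 band.
Grid: Level 24-26 × Category A = 31-37 months.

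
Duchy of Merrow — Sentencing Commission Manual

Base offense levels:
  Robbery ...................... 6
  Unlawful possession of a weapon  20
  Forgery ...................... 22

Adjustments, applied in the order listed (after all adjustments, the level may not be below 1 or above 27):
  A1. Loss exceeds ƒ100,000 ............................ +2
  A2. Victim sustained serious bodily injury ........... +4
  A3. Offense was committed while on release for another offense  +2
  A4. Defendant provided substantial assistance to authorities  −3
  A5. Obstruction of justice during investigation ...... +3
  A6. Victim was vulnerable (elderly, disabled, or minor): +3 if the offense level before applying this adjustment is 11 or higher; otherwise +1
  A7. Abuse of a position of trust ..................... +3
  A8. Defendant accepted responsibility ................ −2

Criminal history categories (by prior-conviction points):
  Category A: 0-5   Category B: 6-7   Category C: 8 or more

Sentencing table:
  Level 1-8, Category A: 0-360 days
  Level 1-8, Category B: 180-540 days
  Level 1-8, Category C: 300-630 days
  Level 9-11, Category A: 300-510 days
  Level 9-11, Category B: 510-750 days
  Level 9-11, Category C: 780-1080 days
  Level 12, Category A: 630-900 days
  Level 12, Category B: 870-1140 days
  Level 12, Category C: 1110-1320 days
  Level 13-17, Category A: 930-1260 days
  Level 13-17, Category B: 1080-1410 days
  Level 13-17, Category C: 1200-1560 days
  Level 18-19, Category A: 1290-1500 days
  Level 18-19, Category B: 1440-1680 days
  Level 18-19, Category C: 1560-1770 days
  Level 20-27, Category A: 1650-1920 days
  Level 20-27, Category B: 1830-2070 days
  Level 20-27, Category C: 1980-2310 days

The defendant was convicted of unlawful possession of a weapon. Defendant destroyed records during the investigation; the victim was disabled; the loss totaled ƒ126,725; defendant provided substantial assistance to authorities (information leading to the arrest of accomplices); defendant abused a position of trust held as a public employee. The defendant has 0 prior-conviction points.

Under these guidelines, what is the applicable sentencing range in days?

1650-1920 days

Base offense level for unlawful possession of a weapon: 20.
A1 applies: 20 + 2 = 22.
A4 applies: 22 − 3 = 19.
A5 applies: 19 + 3 = 22.
A6 applies (level before this adjustment is 22 ≥ 11, so +3): 22 + 3 = 25.
A7 applies: 25 + 3 = 28.
Level 28 exceeds the maximum of 27; capped at 27.
Final offense level: 27.
Criminal history: 0 prior points → Category A (0-5).
Level 27 falls in the 20-27 band.
Grid: Level 20-27 × Category A = 1650-1920 days.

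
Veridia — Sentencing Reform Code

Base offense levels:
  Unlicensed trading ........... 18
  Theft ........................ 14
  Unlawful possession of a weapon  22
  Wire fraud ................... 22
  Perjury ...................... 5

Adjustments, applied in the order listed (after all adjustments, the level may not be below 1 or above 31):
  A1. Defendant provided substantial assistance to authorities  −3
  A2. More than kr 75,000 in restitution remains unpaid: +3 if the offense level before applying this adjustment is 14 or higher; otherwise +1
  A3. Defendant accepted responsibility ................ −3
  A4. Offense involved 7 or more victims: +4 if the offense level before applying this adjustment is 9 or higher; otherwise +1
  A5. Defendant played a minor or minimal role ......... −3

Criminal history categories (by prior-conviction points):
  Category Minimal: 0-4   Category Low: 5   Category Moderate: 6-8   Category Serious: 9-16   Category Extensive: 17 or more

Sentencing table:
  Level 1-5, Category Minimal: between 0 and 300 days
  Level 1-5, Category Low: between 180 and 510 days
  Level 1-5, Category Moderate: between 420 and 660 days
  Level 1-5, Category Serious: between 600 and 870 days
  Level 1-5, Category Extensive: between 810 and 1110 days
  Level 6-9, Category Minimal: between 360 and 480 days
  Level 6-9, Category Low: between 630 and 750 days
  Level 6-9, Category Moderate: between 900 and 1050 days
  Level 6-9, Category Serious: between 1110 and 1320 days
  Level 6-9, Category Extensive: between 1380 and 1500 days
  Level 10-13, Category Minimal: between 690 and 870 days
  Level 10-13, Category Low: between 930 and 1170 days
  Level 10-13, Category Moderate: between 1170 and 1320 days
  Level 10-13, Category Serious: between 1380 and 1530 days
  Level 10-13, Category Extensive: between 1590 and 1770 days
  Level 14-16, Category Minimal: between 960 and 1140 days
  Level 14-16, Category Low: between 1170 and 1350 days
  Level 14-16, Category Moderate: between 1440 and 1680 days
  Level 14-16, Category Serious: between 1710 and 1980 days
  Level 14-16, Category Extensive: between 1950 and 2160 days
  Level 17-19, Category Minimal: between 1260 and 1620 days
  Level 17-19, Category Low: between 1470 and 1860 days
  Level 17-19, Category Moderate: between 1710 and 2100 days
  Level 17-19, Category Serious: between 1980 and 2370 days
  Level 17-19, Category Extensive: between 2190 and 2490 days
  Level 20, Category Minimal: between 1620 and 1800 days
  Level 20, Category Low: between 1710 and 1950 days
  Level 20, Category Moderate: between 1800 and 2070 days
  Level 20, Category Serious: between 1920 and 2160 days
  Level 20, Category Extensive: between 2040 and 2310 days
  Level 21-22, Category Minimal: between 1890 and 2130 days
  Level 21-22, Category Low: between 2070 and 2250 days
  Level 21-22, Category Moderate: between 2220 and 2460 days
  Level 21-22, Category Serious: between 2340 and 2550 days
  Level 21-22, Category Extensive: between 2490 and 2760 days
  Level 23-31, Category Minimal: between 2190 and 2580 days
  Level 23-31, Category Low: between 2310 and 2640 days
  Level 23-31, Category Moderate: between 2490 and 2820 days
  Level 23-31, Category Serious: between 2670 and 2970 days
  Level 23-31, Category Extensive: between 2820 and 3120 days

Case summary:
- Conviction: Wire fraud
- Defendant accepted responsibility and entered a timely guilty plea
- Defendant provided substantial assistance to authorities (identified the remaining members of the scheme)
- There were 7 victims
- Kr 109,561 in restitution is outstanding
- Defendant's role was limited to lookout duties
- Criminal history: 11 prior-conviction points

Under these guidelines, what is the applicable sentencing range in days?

Base offense level for wire fraud: 22.
A1 applies: 22 − 3 = 19.
A2 applies (level before this adjustment is 19 ≥ 14, so +3): 19 + 3 = 22.
A3 applies: 22 − 3 = 19.
A4 applies (level before this adjustment is 19 ≥ 9, so +4): 19 + 4 = 23.
A5 applies: 23 − 3 = 20.
Final offense level: 20.
Criminal history: 11 prior points → Category Serious (9-16).
Level 20 falls in the 20 band.
Grid: Level 20 × Category Serious = 1920-2160 days.

1920-2160 days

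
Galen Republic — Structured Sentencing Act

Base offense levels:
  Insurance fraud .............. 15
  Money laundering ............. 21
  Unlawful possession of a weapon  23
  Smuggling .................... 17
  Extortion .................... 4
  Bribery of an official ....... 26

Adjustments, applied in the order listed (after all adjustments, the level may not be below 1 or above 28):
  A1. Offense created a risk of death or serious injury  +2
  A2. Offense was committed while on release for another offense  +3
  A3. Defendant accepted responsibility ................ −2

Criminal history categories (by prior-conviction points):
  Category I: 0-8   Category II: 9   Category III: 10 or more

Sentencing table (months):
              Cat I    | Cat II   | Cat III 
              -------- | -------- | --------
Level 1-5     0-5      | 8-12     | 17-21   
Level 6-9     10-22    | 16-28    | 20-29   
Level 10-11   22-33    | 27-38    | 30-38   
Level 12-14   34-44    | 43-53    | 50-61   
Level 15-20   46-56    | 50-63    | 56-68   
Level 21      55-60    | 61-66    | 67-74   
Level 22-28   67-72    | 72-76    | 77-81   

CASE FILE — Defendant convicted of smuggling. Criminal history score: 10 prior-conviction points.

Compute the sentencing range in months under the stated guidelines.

Base offense level for smuggling: 17.
Final offense level: 17.
Criminal history: 10 prior points → Category III (10+).
Level 17 falls in the 15-20 band.
Grid: Level 15-20 × Category III = 56-68 months.

56-68 months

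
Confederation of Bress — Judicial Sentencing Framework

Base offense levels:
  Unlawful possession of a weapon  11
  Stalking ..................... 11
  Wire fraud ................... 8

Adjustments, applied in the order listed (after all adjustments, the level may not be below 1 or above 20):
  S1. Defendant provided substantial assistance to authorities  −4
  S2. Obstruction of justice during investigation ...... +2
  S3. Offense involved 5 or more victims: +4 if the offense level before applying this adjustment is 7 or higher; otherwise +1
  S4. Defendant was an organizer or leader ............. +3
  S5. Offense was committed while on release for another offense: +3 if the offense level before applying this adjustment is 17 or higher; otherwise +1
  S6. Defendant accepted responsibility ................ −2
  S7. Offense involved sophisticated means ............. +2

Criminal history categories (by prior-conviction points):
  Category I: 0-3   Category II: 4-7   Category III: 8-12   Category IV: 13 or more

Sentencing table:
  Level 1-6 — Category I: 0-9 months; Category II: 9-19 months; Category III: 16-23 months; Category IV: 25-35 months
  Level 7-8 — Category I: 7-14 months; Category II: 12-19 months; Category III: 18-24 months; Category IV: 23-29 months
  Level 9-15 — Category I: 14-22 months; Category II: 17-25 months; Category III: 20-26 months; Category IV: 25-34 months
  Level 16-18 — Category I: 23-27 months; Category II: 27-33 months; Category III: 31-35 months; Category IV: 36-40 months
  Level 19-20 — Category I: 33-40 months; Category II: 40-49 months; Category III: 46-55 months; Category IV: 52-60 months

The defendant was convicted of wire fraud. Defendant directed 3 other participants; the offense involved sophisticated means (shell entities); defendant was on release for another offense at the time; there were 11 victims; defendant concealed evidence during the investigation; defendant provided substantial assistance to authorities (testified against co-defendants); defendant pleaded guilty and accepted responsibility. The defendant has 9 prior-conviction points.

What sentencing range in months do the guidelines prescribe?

20-26 months

Base offense level for wire fraud: 8.
S1 applies: 8 − 4 = 4.
S2 applies: 4 + 2 = 6.
S3 applies (level before this adjustment is 6 < 7, so +1): 6 + 1 = 7.
S4 applies: 7 + 3 = 10.
S5 applies (level before this adjustment is 10 < 17, so +1): 10 + 1 = 11.
S6 applies: 11 − 2 = 9.
S7 applies: 9 + 2 = 11.
Final offense level: 11.
Criminal history: 9 prior points → Category III (8-12).
Level 11 falls in the 9-15 band.
Grid: Level 9-15 × Category III = 20-26 months.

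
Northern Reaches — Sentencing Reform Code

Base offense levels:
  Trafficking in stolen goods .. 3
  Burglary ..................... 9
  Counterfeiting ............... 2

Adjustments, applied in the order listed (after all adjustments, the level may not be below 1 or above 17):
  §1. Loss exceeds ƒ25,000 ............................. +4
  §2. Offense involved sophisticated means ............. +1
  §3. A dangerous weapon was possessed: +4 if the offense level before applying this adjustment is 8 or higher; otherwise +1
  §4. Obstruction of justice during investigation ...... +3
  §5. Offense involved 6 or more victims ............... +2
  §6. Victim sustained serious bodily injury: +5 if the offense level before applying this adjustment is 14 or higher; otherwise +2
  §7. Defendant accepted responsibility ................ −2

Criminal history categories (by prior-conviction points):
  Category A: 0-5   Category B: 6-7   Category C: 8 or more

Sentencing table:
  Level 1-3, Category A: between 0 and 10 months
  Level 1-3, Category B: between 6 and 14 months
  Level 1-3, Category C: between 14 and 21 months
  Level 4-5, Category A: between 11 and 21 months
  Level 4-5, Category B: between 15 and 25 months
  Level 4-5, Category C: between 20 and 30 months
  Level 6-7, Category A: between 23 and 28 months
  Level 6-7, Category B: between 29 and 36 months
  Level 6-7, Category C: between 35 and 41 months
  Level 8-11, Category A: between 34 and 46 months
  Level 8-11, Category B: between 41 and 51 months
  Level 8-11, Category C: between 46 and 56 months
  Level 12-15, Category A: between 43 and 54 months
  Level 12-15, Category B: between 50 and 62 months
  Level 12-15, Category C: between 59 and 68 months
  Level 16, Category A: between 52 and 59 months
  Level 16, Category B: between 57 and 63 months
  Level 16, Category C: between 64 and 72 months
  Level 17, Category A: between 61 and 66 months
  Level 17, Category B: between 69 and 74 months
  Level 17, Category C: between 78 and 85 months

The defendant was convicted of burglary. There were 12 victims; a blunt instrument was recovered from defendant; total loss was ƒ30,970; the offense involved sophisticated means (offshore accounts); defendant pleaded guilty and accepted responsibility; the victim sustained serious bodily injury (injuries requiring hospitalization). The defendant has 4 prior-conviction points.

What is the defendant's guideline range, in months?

61-66 months

Base offense level for burglary: 9.
§1 applies: 9 + 4 = 13.
§2 applies: 13 + 1 = 14.
§3 applies (level before this adjustment is 14 ≥ 8, so +4): 14 + 4 = 18.
§4 does not apply.
§5 applies: 18 + 2 = 20.
§6 applies (level before this adjustment is 20 ≥ 14, so +5): 20 + 5 = 25.
§7 applies: 25 − 2 = 23.
Level 23 exceeds the maximum of 17; capped at 17.
Final offense level: 17.
Criminal history: 4 prior points → Category A (0-5).
Level 17 falls in the 17 band.
Grid: Level 17 × Category A = 61-66 months.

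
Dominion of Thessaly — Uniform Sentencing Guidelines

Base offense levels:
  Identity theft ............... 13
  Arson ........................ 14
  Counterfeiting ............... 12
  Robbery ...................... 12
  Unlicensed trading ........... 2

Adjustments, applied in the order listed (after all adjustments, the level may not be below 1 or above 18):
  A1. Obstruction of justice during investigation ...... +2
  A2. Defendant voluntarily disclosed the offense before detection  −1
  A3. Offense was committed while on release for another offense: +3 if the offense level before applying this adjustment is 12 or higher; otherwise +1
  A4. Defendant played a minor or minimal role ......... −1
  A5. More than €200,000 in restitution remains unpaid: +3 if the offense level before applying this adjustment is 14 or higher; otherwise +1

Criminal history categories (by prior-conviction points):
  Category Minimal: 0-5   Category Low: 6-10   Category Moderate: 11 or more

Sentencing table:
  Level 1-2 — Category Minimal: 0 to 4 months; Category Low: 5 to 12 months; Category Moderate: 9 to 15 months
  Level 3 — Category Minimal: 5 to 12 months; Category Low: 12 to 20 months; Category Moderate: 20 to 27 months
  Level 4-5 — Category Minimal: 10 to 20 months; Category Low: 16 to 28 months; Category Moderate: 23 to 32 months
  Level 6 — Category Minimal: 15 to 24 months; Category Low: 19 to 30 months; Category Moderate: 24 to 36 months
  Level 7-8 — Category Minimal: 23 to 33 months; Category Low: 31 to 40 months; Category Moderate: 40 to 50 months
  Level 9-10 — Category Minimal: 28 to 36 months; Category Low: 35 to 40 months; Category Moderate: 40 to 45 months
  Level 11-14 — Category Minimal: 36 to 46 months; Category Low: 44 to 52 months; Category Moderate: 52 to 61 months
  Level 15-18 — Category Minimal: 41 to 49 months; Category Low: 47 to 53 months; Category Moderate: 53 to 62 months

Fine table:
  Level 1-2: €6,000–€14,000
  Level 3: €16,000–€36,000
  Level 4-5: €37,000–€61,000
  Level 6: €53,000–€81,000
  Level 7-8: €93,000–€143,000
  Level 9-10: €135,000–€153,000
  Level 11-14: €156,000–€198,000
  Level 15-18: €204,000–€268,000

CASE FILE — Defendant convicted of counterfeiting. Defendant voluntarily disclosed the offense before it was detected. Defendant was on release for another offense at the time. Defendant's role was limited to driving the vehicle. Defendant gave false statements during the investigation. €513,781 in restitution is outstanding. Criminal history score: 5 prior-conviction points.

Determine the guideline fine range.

Base offense level for counterfeiting: 12.
A1 applies: 12 + 2 = 14.
A2 applies: 14 − 1 = 13.
A3 applies (level before this adjustment is 13 ≥ 12, so +3): 13 + 3 = 16.
A4 applies: 16 − 1 = 15.
A5 applies (level before this adjustment is 15 ≥ 14, so +3): 15 + 3 = 18.
Final offense level: 18.
Level 18 falls in the 15-18 band.
Fine table: Level 15-18 → €204,000–€268,000.

€204,000–€268,000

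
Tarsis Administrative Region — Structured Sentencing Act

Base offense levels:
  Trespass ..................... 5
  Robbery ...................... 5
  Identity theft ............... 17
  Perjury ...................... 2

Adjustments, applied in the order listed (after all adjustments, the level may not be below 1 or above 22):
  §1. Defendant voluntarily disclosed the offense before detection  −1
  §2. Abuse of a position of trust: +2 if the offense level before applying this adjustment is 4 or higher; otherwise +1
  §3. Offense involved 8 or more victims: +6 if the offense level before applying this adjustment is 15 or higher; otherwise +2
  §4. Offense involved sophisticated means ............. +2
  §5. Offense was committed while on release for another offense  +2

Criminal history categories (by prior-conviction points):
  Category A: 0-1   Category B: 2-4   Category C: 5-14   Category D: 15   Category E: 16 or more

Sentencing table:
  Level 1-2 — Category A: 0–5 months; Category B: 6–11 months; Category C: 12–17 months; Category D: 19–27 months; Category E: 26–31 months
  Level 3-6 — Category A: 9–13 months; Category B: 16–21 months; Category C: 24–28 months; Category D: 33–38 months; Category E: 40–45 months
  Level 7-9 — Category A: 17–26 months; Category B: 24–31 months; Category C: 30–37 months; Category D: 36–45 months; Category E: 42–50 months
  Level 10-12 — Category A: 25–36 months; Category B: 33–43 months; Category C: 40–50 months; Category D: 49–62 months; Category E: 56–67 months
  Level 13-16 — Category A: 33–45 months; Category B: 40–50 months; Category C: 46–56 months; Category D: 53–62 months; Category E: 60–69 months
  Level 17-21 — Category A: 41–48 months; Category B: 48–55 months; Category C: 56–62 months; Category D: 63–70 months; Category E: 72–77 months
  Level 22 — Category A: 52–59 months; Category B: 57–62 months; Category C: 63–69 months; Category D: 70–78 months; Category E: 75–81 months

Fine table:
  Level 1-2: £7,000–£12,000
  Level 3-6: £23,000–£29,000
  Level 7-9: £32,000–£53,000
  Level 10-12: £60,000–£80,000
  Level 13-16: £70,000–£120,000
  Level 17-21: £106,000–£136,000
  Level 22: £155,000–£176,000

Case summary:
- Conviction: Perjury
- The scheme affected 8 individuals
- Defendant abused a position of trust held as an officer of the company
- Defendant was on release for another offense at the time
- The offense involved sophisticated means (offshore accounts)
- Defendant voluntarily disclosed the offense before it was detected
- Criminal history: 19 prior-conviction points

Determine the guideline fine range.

Base offense level for perjury: 2.
§1 applies: 2 − 1 = 1.
§2 applies (level before this adjustment is 1 < 4, so +1): 1 + 1 = 2.
§3 applies (level before this adjustment is 2 < 15, so +2): 2 + 2 = 4.
§4 applies: 4 + 2 = 6.
§5 applies: 6 + 2 = 8.
Final offense level: 8.
Level 8 falls in the 7-9 band.
Fine table: Level 7-9 → £32,000–£53,000.

£32,000–£53,000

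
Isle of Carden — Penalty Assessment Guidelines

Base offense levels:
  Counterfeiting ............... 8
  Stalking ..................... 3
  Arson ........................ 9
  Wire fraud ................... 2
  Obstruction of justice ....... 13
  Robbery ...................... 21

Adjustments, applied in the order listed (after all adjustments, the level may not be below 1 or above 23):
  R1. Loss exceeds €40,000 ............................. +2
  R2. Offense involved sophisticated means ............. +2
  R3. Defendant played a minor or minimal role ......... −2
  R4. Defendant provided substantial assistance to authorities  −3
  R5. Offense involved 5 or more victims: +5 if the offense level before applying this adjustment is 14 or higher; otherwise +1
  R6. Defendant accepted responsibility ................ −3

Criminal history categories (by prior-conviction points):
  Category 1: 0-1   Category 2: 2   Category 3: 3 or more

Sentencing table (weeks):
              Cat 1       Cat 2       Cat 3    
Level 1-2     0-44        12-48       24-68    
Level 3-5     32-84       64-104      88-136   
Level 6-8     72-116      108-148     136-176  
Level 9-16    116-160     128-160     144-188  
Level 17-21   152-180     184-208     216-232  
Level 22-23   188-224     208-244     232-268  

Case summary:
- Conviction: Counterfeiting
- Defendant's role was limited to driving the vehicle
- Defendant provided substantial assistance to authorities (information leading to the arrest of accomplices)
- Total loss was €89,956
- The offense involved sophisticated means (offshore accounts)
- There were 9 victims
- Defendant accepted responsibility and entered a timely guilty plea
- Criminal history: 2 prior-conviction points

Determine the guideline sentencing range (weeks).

64-104 weeks

Base offense level for counterfeiting: 8.
R1 applies: 8 + 2 = 10.
R2 applies: 10 + 2 = 12.
R3 applies: 12 − 2 = 10.
R4 applies: 10 − 3 = 7.
R5 applies (level before this adjustment is 7 < 14, so +1): 7 + 1 = 8.
R6 applies: 8 − 3 = 5.
Final offense level: 5.
Criminal history: 2 prior points → Category 2 (2).
Level 5 falls in the 3-5 band.
Grid: Level 3-5 × Category 2 = 64-104 weeks.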